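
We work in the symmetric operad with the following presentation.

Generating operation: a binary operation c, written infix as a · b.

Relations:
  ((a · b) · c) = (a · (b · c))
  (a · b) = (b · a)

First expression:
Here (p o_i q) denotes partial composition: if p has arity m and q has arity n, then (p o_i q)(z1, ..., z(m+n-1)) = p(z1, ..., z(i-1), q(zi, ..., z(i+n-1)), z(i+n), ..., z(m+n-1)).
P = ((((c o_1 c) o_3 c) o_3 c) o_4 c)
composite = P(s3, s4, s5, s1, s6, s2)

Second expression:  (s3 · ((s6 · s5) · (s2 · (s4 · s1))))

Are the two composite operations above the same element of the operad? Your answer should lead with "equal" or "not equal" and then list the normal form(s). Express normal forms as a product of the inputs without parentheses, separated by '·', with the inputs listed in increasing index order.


equal; the common form is s1 · s2 · s3 · s4 · s5 · s6

The first composite normalizes to s1 · s2 · s3 · s4 · s5 · s6
The second composite normalizes to s1 · s2 · s3 · s4 · s5 · s6
Both agree, so they are equal.


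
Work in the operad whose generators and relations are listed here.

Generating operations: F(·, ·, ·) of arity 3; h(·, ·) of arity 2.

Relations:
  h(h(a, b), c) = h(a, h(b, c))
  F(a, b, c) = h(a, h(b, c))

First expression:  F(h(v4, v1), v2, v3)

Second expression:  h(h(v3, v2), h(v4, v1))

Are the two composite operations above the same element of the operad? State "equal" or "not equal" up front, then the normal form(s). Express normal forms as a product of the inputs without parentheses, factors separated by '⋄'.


not equal — first v4 ⋄ v1 ⋄ v2 ⋄ v3, second v3 ⋄ v2 ⋄ v4 ⋄ v1


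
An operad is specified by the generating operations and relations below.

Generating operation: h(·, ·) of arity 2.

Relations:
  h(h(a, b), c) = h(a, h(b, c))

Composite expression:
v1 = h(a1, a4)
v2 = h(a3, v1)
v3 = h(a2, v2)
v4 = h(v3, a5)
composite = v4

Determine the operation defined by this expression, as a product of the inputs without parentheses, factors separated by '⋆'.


a2 ⋆ a3 ⋆ a1 ⋆ a4 ⋆ a5

The h-tree's shape is irrelevant; the a-reading-order decides.
h(a1, a4) unparenthesizes to a1 ⋆ a4
h(a3, h(a1, a4)) unparenthesizes to a3 ⋆ a1 ⋆ a4
h(a2, h(a3, h(a1, a4))) unparenthesizes to a2 ⋆ a3 ⋆ a1 ⋆ a4
h(h(a2, h(a3, h(a1, a4))), a5) unparenthesizes to a2 ⋆ a3 ⋆ a1 ⋆ a4 ⋆ a5


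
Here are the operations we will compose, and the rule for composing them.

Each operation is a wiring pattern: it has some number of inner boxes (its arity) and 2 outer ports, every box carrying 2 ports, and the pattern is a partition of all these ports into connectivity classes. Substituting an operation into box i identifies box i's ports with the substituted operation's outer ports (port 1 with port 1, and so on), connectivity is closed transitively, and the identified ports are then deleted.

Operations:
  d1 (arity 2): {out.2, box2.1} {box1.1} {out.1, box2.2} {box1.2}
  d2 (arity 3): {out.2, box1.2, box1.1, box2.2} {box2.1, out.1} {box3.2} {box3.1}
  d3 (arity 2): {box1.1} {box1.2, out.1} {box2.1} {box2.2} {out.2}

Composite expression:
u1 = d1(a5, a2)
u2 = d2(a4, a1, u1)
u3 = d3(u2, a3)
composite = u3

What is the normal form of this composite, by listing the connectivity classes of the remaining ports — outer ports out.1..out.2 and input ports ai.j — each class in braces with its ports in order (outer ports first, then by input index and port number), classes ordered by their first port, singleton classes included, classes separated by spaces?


{out.1, a1.2, a4.1, a4.2} {out.2} {a1.1} {a2.1} {a2.2} {a3.1} {a3.2} {a5.1} {a5.2}

Substituting into d3 glues patterns; closure does the rest.
after d1, the pattern on (a5, a2) reads {out.1, a2.2} {out.2, a2.1} {a5.1} {a5.2} (out.j = its outer ports)
after d2, the pattern on (a4, a1, a5, a2) reads {out.1, a1.1} {out.2, a1.2, a4.1, a4.2} {a2.1} {a2.2} {a5.1} {a5.2} (out.j = its outer ports)
after d3, the pattern on (a4, a1, a5, a2, a3) reads {out.1, a1.2, a4.1, a4.2} {out.2} {a1.1} {a2.1} {a2.2} {a3.1} {a3.2} {a5.1} {a5.2} (out.j = its outer ports)


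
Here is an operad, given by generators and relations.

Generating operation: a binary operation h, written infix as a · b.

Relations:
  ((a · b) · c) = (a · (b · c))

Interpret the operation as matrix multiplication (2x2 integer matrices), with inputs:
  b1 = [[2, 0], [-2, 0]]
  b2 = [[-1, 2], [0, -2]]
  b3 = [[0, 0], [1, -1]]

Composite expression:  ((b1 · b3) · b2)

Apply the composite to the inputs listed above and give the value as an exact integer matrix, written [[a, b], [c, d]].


[[0, 0], [0, 0]]

(b1 · b3) = [[0, 0], [0, 0]]
((b1 · b3) · b2) = [[0, 0], [0, 0]]


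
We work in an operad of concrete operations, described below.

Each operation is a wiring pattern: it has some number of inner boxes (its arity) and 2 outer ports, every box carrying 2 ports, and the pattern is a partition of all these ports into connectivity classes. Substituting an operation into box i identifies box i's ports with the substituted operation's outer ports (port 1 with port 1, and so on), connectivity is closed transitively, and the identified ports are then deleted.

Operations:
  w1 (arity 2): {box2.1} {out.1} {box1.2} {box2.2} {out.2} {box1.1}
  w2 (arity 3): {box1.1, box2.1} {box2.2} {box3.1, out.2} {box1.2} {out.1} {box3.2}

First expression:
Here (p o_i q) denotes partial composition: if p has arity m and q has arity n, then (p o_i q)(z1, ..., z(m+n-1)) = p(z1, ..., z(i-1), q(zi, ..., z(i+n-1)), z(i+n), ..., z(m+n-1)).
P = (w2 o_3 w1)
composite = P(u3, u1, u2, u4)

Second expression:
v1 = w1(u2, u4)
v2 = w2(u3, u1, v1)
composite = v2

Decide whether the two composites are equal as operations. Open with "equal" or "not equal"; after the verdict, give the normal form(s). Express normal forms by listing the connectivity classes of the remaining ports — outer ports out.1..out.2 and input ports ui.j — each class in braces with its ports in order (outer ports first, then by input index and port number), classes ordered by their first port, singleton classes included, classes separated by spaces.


equal: each reduces to {out.1} {out.2} {u1.1, u3.1} {u1.2} {u2.1} {u2.2} {u3.2} {u4.1} {u4.2}

The first expression reduces to {out.1} {out.2} {u1.1, u3.1} {u1.2} {u2.1} {u2.2} {u3.2} {u4.1} {u4.2}
The second expression reduces to {out.1} {out.2} {u1.1, u3.1} {u1.2} {u2.1} {u2.2} {u3.2} {u4.1} {u4.2}
One common form — equal.


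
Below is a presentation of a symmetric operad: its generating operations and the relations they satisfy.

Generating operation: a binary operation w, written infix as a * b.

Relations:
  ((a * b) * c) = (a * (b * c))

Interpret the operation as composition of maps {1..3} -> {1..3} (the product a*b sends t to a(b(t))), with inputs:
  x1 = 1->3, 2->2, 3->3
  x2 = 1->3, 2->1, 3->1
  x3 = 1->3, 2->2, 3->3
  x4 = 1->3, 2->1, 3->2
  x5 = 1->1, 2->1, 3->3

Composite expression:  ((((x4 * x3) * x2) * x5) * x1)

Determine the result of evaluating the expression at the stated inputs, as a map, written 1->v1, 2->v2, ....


(x4 * x3) = 1->2, 2->1, 3->2
((x4 * x3) * x2) = 1->2, 2->2, 3->2
(((x4 * x3) * x2) * x5) = 1->2, 2->2, 3->2
((((x4 * x3) * x2) * x5) * x1) = 1->2, 2->2, 3->2

1->2, 2->2, 3->2


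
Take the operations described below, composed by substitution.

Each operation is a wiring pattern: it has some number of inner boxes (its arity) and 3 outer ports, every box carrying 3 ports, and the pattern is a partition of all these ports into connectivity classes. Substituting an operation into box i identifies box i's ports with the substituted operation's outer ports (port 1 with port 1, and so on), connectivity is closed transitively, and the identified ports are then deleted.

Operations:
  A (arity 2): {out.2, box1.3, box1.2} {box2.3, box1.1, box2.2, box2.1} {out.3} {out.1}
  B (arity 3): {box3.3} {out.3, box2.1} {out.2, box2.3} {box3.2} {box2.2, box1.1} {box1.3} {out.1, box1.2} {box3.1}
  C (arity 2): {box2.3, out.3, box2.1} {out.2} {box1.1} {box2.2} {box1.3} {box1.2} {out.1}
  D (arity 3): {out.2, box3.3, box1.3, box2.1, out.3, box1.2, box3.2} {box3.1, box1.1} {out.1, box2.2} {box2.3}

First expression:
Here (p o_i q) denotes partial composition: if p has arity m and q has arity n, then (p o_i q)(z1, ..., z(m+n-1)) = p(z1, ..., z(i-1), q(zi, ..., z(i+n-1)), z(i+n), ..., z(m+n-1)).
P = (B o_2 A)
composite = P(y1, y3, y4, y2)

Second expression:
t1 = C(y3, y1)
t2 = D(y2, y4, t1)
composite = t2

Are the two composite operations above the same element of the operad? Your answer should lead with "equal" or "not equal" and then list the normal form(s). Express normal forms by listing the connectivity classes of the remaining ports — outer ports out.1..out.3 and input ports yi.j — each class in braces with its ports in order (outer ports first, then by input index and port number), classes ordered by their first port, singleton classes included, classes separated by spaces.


not equal; the first gives {out.1, y1.2} {out.2} {out.3} {y1.1, y3.2, y3.3} {y1.3} {y2.1} {y2.2} {y2.3} {y3.1, y4.1, y4.2, y4.3} and the second {out.1, y4.2} {out.2, out.3, y1.1, y1.3, y2.2, y2.3, y4.1} {y1.2} {y2.1} {y3.1} {y3.2} {y3.3} {y4.3}

Reducing the first expression gives {out.1, y1.2} {out.2} {out.3} {y1.1, y3.2, y3.3} {y1.3} {y2.1} {y2.2} {y2.3} {y3.1, y4.1, y4.2, y4.3}
Reducing the second expression gives {out.1, y4.2} {out.2, out.3, y1.1, y1.3, y2.2, y2.3, y4.1} {y1.2} {y2.1} {y3.1} {y3.2} {y3.3} {y4.3}
No match — not equal.


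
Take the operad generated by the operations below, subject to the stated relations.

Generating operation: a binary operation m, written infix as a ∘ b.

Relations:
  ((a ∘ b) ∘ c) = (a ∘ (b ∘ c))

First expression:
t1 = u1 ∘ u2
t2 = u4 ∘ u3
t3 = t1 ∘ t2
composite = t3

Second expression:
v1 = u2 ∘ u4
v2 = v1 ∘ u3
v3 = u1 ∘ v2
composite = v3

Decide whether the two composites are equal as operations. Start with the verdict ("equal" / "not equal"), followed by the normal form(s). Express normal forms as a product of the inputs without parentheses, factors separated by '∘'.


equal — both sides give u1 ∘ u2 ∘ u4 ∘ u3

Reducing the first expression gives u1 ∘ u2 ∘ u4 ∘ u3
Reducing the second expression gives u1 ∘ u2 ∘ u4 ∘ u3
One common form — equal.


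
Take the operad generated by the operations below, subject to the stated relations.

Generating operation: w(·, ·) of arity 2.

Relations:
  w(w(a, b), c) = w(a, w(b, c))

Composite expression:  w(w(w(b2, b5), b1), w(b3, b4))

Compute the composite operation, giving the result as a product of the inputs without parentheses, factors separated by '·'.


b2 · b5 · b1 · b3 · b4

Associativity of w dissolves the nesting; only the b-input order survives.
w(b2, b5) collapses to b2 · b5
w(w(b2, b5), b1) collapses to b2 · b5 · b1
w(b3, b4) collapses to b3 · b4
w(w(w(b2, b5), b1), w(b3, b4)) collapses to b2 · b5 · b1 · b3 · b4


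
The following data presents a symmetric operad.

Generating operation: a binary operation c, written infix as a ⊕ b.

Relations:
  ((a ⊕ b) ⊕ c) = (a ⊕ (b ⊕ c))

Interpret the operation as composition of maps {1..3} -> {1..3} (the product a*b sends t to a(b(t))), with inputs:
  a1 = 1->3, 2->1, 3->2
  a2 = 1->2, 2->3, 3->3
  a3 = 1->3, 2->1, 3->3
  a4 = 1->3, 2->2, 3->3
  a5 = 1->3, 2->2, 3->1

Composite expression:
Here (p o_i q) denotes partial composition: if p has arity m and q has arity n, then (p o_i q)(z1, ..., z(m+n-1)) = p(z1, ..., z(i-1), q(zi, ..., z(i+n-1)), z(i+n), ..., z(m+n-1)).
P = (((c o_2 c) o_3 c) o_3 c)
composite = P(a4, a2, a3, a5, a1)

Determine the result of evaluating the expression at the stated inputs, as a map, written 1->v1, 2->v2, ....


(a3 ⊕ a5) = 1->3, 2->1, 3->3
((a3 ⊕ a5) ⊕ a1) = 1->3, 2->3, 3->1
(a2 ⊕ ((a3 ⊕ a5) ⊕ a1)) = 1->3, 2->3, 3->2
(a4 ⊕ (a2 ⊕ ((a3 ⊕ a5) ⊕ a1))) = 1->3, 2->3, 3->2

1->3, 2->3, 3->2


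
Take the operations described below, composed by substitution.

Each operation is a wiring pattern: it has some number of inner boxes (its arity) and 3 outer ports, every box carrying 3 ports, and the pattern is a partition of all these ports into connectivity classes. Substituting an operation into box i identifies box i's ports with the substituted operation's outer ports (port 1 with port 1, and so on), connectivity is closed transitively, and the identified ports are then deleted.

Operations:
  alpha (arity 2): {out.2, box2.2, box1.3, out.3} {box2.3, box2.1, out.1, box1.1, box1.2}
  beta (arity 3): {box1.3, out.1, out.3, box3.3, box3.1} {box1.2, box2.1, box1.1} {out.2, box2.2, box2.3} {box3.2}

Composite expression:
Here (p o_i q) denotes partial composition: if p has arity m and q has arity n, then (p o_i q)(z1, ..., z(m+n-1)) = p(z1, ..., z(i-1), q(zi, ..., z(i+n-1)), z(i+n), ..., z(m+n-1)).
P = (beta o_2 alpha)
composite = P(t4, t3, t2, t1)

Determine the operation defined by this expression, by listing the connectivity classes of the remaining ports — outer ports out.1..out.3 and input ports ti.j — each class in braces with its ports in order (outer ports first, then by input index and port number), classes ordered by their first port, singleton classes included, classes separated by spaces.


{out.1, out.3, t1.1, t1.3, t4.3} {out.2, t2.2, t3.3} {t1.2} {t2.1, t2.3, t3.1, t3.2, t4.1, t4.2}

Reachability decides: close wires over beta-identified ports.
through alpha, on inputs (t3, t2): {out.1, t2.1, t2.3, t3.1, t3.2} {out.2, out.3, t2.2, t3.3} (out.j = stage outer ports)
through beta, on inputs (t4, t3, t2, t1): {out.1, out.3, t1.1, t1.3, t4.3} {out.2, t2.2, t3.3} {t1.2} {t2.1, t2.3, t3.1, t3.2, t4.1, t4.2} (out.j = stage outer ports)


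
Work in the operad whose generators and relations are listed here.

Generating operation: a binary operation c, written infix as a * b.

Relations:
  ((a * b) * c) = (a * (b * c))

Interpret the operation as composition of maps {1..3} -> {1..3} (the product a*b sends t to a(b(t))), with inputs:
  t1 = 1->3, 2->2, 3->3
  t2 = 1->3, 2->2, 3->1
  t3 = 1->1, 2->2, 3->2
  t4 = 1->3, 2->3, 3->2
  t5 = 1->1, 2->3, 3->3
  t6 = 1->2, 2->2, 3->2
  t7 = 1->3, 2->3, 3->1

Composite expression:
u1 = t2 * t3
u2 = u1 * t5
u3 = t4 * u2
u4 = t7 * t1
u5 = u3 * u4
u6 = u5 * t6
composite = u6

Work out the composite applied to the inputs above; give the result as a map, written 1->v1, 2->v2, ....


1->3, 2->3, 3->3

(t2 * t3) = 1->3, 2->2, 3->2
((t2 * t3) * t5) = 1->3, 2->2, 3->2
(t4 * ((t2 * t3) * t5)) = 1->2, 2->3, 3->3
(t7 * t1) = 1->1, 2->3, 3->1
((t4 * ((t2 * t3) * t5)) * (t7 * t1)) = 1->2, 2->3, 3->2
(((t4 * ((t2 * t3) * t5)) * (t7 * t1)) * t6) = 1->3, 2->3, 3->3


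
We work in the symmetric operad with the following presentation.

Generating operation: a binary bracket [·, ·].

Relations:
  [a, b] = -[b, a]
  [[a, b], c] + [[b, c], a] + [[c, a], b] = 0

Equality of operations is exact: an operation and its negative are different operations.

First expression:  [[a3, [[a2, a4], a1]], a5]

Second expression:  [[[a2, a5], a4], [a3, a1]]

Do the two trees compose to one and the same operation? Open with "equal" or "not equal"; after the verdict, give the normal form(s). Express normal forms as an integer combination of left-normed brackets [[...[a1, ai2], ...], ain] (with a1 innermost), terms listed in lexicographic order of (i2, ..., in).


The first composite normalizes to [[[[a1, a2], a4], a3], a5] - [[[[a1, a4], a2], a3], a5]
The second composite normalizes to [[[[a1, a3], a2], a5], a4] - [[[[a1, a3], a4], a2], a5] + [[[[a1, a3], a4], a5], a2] - [[[[a1, a3], a5], a2], a4]
The normal forms differ: not equal.

not equal — first [[[[a1, a2], a4], a3], a5] - [[[[a1, a4], a2], a3], a5], second [[[[a1, a3], a2], a5], a4] - [[[[a1, a3], a4], a2], a5] + [[[[a1, a3], a4], a5], a2] - [[[[a1, a3], a5], a2], a4]


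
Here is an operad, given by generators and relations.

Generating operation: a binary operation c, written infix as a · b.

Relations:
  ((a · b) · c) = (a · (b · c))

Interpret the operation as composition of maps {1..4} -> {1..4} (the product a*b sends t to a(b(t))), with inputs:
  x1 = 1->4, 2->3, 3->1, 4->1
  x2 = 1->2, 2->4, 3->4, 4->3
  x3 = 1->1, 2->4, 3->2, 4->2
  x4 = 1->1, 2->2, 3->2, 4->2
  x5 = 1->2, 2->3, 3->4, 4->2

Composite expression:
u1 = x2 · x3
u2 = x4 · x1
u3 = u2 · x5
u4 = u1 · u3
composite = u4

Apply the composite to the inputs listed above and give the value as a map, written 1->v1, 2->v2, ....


1->3, 2->2, 3->2, 4->3

(x2 · x3) = 1->2, 2->3, 3->4, 4->4
(x4 · x1) = 1->2, 2->2, 3->1, 4->1
((x4 · x1) · x5) = 1->2, 2->1, 3->1, 4->2
((x2 · x3) · ((x4 · x1) · x5)) = 1->3, 2->2, 3->2, 4->3


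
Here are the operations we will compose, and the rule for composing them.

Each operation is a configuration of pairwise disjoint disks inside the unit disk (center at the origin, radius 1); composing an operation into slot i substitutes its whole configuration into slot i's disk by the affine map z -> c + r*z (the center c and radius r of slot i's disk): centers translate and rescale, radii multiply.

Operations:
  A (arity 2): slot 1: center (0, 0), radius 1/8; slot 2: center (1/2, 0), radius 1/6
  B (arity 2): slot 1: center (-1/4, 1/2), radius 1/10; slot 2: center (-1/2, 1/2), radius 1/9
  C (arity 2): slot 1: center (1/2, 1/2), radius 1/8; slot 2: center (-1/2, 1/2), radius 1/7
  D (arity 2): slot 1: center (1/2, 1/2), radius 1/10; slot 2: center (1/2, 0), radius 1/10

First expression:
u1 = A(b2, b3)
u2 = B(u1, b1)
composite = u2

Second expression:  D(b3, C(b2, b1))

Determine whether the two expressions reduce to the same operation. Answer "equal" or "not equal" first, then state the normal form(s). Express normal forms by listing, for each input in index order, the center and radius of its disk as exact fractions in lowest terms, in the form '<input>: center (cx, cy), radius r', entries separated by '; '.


Normal form of the first expression: b1: center (-1/2, 1/2), radius 1/9; b2: center (-1/4, 1/2), radius 1/80; b3: center (-1/5, 1/2), radius 1/60
Normal form of the second expression: b1: center (9/20, 1/20), radius 1/70; b2: center (11/20, 1/20), radius 1/80; b3: center (1/2, 1/2), radius 1/10
Distinct normal forms: not equal.

not equal; first: b1: center (-1/2, 1/2), radius 1/9; b2: center (-1/4, 1/2), radius 1/80; b3: center (-1/5, 1/2), radius 1/60; second: b1: center (9/20, 1/20), radius 1/70; b2: center (11/20, 1/20), radius 1/80; b3: center (1/2, 1/2), radius 1/10


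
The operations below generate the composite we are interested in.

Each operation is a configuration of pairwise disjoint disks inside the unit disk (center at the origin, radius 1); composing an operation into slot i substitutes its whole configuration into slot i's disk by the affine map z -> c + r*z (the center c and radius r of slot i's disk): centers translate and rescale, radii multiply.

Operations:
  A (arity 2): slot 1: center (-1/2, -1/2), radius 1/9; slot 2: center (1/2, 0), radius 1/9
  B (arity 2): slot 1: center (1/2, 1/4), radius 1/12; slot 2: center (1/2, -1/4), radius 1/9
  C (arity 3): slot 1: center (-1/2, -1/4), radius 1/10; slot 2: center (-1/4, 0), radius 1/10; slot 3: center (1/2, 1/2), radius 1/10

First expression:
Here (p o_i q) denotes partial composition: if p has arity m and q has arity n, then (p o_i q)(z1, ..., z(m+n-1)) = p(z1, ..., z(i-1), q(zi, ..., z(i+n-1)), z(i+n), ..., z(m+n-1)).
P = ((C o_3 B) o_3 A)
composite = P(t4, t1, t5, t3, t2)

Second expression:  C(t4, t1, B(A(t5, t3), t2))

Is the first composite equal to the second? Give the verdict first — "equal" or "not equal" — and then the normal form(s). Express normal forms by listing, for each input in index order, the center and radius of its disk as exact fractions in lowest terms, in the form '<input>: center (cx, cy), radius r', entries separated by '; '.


Normal form of the first expression: t1: center (-1/4, 0), radius 1/10; t2: center (11/20, 19/40), radius 1/90; t3: center (133/240, 21/40), radius 1/1080; t4: center (-1/2, -1/4), radius 1/10; t5: center (131/240, 25/48), radius 1/1080
Normal form of the second expression: t1: center (-1/4, 0), radius 1/10; t2: center (11/20, 19/40), radius 1/90; t3: center (133/240, 21/40), radius 1/1080; t4: center (-1/2, -1/4), radius 1/10; t5: center (131/240, 25/48), radius 1/1080
Identical normal forms: equal.

equal: each reduces to t1: center (-1/4, 0), radius 1/10; t2: center (11/20, 19/40), radius 1/90; t3: center (133/240, 21/40), radius 1/1080; t4: center (-1/2, -1/4), radius 1/10; t5: center (131/240, 25/48), radius 1/1080


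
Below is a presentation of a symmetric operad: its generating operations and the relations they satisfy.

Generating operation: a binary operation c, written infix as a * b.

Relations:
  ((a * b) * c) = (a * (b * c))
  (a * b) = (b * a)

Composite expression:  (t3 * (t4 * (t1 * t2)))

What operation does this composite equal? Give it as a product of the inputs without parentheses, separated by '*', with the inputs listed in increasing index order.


t1 * t2 * t3 * t4

Any arrangement under c is one operation, so sort the t-inputs.
(t1 * t2) collapses to t1 * t2
(t4 * (t1 * t2)) collapses to t4 * t1 * t2
(t3 * (t4 * (t1 * t2))) collapses to t3 * t4 * t1 * t2
sorting the factors by input index: t1 * t2 * t3 * t4


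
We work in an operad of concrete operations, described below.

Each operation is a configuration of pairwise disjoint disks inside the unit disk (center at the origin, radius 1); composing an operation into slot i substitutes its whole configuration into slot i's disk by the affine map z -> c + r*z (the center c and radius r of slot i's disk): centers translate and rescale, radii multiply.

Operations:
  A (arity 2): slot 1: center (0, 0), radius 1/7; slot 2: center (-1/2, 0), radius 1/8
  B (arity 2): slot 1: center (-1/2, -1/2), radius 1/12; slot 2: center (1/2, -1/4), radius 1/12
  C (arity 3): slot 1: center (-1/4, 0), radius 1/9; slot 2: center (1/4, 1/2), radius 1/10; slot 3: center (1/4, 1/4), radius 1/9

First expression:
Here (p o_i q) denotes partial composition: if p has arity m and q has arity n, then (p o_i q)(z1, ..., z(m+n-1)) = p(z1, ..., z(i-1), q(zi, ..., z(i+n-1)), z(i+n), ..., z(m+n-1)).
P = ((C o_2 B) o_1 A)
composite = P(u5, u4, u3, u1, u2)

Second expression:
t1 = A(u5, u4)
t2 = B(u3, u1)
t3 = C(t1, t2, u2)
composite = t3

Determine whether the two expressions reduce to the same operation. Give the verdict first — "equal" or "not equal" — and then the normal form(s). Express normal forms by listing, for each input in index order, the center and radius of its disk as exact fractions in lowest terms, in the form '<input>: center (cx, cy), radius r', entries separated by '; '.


equal: each reduces to u1: center (3/10, 19/40), radius 1/120; u2: center (1/4, 1/4), radius 1/9; u3: center (1/5, 9/20), radius 1/120; u4: center (-11/36, 0), radius 1/72; u5: center (-1/4, 0), radius 1/63

The first expression, normalized: u1: center (3/10, 19/40), radius 1/120; u2: center (1/4, 1/4), radius 1/9; u3: center (1/5, 9/20), radius 1/120; u4: center (-11/36, 0), radius 1/72; u5: center (-1/4, 0), radius 1/63
The second expression, normalized: u1: center (3/10, 19/40), radius 1/120; u2: center (1/4, 1/4), radius 1/9; u3: center (1/5, 9/20), radius 1/120; u4: center (-11/36, 0), radius 1/72; u5: center (-1/4, 0), radius 1/63
Identical normal forms: equal.


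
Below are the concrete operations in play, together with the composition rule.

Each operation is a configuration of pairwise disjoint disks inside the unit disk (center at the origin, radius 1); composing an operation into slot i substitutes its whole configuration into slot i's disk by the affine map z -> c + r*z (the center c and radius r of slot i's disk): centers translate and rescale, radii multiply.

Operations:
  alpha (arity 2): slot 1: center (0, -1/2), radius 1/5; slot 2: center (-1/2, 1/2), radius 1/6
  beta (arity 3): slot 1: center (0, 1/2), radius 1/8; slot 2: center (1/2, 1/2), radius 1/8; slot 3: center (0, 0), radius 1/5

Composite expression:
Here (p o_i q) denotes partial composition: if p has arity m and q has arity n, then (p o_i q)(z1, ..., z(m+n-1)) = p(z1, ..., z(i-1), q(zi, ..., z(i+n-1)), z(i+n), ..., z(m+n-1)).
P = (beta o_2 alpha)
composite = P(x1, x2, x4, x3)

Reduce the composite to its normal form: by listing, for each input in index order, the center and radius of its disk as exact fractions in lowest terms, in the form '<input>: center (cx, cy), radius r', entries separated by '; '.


Only the slot chain above each x matters under beta; compose those maps.
x1: after 1 affine step, its disk has center (0, 1/2), radius 1/8
x2: after 2 affine steps, its disk has center (1/2, 7/16), radius 1/40
x4: after 2 affine steps, its disk has center (7/16, 9/16), radius 1/48
x3: after 1 affine step, its disk has center (0, 0), radius 1/5

x1: center (0, 1/2), radius 1/8; x2: center (1/2, 7/16), radius 1/40; x3: center (0, 0), radius 1/5; x4: center (7/16, 9/16), radius 1/48


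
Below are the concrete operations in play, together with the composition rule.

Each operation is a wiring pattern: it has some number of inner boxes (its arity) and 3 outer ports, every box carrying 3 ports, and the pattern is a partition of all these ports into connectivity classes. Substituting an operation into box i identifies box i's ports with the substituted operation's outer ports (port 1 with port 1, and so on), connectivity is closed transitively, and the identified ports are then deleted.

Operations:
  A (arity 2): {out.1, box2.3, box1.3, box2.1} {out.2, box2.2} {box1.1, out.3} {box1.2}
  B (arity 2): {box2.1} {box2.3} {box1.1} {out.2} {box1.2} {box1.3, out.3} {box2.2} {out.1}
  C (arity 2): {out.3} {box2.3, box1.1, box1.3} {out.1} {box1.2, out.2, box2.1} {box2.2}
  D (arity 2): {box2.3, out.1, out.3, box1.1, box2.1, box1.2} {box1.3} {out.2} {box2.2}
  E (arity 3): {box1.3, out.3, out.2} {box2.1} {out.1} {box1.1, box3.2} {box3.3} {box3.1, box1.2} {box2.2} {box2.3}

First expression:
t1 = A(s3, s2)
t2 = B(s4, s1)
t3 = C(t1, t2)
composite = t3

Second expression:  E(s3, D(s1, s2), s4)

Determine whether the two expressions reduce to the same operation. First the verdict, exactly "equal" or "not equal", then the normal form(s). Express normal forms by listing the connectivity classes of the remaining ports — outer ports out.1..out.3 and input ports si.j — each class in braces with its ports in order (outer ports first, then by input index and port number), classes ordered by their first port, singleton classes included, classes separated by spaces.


not equal: they reduce to {out.1} {out.2, s2.2} {out.3} {s1.1} {s1.2} {s1.3} {s2.1, s2.3, s3.1, s3.3, s4.3} {s3.2} {s4.1} {s4.2} and {out.1} {out.2, out.3, s3.3} {s1.1, s1.2, s2.1, s2.3} {s1.3} {s2.2} {s3.1, s4.2} {s3.2, s4.1} {s4.3}

The first expression, normalized: {out.1} {out.2, s2.2} {out.3} {s1.1} {s1.2} {s1.3} {s2.1, s2.3, s3.1, s3.3, s4.3} {s3.2} {s4.1} {s4.2}
The second expression, normalized: {out.1} {out.2, out.3, s3.3} {s1.1, s1.2, s2.1, s2.3} {s1.3} {s2.2} {s3.1, s4.2} {s3.2, s4.1} {s4.3}
Different reductions; not equal.


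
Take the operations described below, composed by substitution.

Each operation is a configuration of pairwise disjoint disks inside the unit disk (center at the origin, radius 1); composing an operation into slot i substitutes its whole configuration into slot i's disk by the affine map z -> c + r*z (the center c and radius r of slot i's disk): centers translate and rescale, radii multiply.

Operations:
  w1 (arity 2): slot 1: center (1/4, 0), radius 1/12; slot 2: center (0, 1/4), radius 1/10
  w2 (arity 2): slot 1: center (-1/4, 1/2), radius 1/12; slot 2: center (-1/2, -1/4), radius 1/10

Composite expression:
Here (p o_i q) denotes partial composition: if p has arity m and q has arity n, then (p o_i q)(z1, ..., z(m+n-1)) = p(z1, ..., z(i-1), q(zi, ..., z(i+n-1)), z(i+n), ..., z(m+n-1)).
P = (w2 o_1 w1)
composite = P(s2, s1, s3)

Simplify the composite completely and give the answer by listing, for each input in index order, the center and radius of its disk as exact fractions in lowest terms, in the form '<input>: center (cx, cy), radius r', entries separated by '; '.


s1: center (-1/4, 25/48), radius 1/120; s2: center (-11/48, 1/2), radius 1/144; s3: center (-1/2, -1/4), radius 1/10


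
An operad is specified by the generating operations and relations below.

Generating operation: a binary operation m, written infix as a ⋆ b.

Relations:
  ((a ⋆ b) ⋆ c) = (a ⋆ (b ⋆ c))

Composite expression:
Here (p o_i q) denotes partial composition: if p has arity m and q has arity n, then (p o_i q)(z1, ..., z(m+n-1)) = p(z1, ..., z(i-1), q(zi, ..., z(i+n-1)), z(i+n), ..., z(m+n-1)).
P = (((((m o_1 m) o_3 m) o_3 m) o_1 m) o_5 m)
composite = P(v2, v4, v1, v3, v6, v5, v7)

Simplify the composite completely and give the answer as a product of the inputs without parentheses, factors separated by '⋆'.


v2 ⋆ v4 ⋆ v1 ⋆ v3 ⋆ v6 ⋆ v5 ⋆ v7


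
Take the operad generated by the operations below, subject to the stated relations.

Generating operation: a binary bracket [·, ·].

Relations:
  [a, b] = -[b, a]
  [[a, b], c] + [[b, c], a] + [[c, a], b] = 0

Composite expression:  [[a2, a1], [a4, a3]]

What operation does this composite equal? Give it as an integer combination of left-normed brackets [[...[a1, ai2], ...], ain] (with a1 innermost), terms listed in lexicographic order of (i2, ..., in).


[[[a1, a2], a3], a4] - [[[a1, a2], a4], a3]

A multilinear Lie element is pinned by a1-initial words (a1 innermost).
Composite bracket: [[a2, a1], [a4, a3]]
Each bracket splits as ab - ba, giving 8 signed words (2^3 = 8).
The a1-initial words carry the normal form:
  sign of a1a2a3a4 is +1, so it contributes +[[[a1, a2], a3], a4]
  sign of a1a2a4a3 is -1, so it contributes -[[[a1, a2], a4], a3]


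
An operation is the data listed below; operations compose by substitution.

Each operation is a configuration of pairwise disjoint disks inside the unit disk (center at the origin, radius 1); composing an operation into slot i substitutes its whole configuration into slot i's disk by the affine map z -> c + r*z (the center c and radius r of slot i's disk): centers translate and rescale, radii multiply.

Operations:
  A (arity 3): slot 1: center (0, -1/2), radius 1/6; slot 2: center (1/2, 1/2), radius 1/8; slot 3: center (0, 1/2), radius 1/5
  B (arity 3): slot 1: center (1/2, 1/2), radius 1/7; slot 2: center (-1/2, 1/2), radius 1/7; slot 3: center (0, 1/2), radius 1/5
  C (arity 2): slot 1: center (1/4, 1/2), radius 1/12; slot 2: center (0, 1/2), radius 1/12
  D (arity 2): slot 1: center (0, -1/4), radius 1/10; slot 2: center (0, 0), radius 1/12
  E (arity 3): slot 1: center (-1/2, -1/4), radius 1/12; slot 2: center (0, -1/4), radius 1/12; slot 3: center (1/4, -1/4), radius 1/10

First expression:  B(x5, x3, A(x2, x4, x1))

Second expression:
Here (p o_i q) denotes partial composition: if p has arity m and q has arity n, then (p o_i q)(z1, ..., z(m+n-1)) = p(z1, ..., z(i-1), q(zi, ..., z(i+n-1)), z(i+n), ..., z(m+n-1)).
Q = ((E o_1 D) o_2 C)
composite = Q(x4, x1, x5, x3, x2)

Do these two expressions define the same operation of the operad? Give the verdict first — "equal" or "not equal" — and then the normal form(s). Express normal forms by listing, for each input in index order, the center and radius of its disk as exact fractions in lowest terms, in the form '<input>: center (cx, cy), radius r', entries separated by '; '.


not equal; the first gives x1: center (0, 3/5), radius 1/25; x2: center (0, 2/5), radius 1/30; x3: center (-1/2, 1/2), radius 1/7; x4: center (1/10, 3/5), radius 1/40; x5: center (1/2, 1/2), radius 1/7 and the second x1: center (-287/576, -71/288), radius 1/1728; x2: center (1/4, -1/4), radius 1/10; x3: center (0, -1/4), radius 1/12; x4: center (-1/2, -13/48), radius 1/120; x5: center (-1/2, -71/288), radius 1/1728

The first composite normalizes to x1: center (0, 3/5), radius 1/25; x2: center (0, 2/5), radius 1/30; x3: center (-1/2, 1/2), radius 1/7; x4: center (1/10, 3/5), radius 1/40; x5: center (1/2, 1/2), radius 1/7
The second composite normalizes to x1: center (-287/576, -71/288), radius 1/1728; x2: center (1/4, -1/4), radius 1/10; x3: center (0, -1/4), radius 1/12; x4: center (-1/2, -13/48), radius 1/120; x5: center (-1/2, -71/288), radius 1/1728
No match — not equal.


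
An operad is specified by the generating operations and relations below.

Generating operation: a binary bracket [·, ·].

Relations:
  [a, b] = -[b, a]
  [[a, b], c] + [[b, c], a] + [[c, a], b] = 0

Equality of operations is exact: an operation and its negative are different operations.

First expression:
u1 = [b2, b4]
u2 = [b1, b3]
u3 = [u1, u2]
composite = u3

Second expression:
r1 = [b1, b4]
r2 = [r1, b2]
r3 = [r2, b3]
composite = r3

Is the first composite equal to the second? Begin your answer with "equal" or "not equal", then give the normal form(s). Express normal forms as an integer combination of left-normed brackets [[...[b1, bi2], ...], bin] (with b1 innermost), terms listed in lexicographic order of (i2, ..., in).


not equal: they reduce to -[[[b1, b3], b2], b4] + [[[b1, b3], b4], b2] and [[[b1, b4], b2], b3]

In normal form, the first expression is -[[[b1, b3], b2], b4] + [[[b1, b3], b4], b2]
In normal form, the second expression is [[[b1, b4], b2], b3]
The forms do not match — not equal.


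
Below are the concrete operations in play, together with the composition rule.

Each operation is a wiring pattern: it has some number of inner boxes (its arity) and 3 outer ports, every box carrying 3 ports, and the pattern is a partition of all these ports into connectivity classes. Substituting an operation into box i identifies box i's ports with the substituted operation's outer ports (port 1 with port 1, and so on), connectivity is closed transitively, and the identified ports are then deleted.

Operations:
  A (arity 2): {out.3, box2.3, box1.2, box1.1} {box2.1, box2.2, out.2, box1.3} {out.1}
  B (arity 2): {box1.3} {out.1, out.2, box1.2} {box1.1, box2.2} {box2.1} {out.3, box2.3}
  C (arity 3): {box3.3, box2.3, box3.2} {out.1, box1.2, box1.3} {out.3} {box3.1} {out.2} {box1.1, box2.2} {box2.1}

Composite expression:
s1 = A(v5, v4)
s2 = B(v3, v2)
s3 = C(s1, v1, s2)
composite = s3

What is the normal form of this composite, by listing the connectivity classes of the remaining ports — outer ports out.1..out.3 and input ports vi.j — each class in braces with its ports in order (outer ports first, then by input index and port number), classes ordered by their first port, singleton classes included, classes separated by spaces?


Reachability decides: close wires over C-identified ports.
stage A: inputs (v5, v4), connectivity {out.1} {out.2, v4.1, v4.2, v5.3} {out.3, v4.3, v5.1, v5.2}, out.j its boundary
stage B: inputs (v3, v2), connectivity {out.1, out.2, v3.2} {out.3, v2.3} {v2.1} {v2.2, v3.1} {v3.3}, out.j its boundary
stage C: inputs (v5, v4, v1, v3, v2), connectivity {out.1, v4.1, v4.2, v4.3, v5.1, v5.2, v5.3} {out.2} {out.3} {v1.1} {v1.2} {v1.3, v2.3, v3.2} {v2.1} {v2.2, v3.1} {v3.3}, out.j its boundary

{out.1, v4.1, v4.2, v4.3, v5.1, v5.2, v5.3} {out.2} {out.3} {v1.1} {v1.2} {v1.3, v2.3, v3.2} {v2.1} {v2.2, v3.1} {v3.3}


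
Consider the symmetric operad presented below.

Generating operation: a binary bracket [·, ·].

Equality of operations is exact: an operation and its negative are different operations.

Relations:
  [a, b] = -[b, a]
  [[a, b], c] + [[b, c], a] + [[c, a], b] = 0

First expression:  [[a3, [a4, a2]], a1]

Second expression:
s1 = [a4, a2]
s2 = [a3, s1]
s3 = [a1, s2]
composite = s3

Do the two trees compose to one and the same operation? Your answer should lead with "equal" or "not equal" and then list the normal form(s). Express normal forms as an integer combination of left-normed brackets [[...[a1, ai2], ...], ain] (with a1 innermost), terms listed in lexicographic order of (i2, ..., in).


not equal; first: -[[[a1, a2], a4], a3] + [[[a1, a3], a2], a4] - [[[a1, a3], a4], a2] + [[[a1, a4], a2], a3]; second: [[[a1, a2], a4], a3] - [[[a1, a3], a2], a4] + [[[a1, a3], a4], a2] - [[[a1, a4], a2], a3]

Normal form of the first expression: -[[[a1, a2], a4], a3] + [[[a1, a3], a2], a4] - [[[a1, a3], a4], a2] + [[[a1, a4], a2], a3]
Normal form of the second expression: [[[a1, a2], a4], a3] - [[[a1, a3], a2], a4] + [[[a1, a3], a4], a2] - [[[a1, a4], a2], a3]
Distinct normal forms: not equal.


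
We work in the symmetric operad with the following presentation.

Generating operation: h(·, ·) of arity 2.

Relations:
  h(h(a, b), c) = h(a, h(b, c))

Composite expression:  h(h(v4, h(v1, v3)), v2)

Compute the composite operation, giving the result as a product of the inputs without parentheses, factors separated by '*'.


v4 * v1 * v3 * v2

All parenthesizations of h agree; list the v-inputs left to right.
h(v1, v3) linearizes to v1 * v3
h(v4, h(v1, v3)) linearizes to v4 * v1 * v3
h(h(v4, h(v1, v3)), v2) linearizes to v4 * v1 * v3 * v2


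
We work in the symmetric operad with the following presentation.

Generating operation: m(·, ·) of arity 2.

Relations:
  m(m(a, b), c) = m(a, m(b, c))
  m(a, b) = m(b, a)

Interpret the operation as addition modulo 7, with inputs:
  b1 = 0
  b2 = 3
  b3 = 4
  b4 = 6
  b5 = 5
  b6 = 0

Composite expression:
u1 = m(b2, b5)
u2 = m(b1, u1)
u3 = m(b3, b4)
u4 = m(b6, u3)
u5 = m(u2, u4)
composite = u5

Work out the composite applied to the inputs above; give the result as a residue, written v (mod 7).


4 (mod 7)


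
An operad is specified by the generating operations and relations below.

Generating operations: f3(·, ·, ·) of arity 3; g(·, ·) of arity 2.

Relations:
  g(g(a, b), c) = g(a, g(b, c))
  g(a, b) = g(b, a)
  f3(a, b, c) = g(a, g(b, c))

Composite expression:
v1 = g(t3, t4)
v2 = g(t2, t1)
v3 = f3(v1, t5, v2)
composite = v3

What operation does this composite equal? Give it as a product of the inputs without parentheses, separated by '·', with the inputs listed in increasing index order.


t1 · t2 · t3 · t4 · t5

Both nesting and order wash out for f3; what remains is which t's occur.
g(t3, t4) reduces to t3 · t4
g(t2, t1) reduces to t2 · t1
f3(g(t3, t4), t5, g(t2, t1)) reduces to t3 · t4 · t5 · t2 · t1
putting the inputs in ascending order: t1 · t2 · t3 · t4 · t5


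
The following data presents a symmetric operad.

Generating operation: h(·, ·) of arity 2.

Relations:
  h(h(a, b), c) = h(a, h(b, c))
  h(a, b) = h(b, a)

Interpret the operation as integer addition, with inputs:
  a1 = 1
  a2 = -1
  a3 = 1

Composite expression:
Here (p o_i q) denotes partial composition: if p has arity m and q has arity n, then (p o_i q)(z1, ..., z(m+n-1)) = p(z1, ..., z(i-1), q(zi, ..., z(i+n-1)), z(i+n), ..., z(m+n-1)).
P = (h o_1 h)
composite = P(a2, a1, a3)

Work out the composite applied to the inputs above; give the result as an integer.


1

h(a2, a1) = 0
h(h(a2, a1), a3) = 1


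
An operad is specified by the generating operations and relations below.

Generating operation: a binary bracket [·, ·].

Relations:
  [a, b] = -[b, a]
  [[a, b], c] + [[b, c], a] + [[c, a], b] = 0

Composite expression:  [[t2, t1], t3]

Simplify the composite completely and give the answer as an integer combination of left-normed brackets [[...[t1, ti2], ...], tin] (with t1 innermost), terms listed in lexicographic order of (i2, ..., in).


-[[t1, t2], t3]


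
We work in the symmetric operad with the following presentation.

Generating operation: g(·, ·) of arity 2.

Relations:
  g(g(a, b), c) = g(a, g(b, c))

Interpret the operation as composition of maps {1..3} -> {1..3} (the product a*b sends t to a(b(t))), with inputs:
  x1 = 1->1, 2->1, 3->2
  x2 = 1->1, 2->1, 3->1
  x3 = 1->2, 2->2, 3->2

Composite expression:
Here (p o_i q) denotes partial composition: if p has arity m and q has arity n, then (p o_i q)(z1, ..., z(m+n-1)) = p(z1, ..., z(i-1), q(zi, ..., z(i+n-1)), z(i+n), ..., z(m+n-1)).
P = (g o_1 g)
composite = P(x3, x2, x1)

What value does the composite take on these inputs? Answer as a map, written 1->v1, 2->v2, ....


g(x3, x2) = 1->2, 2->2, 3->2
g(g(x3, x2), x1) = 1->2, 2->2, 3->2

1->2, 2->2, 3->2


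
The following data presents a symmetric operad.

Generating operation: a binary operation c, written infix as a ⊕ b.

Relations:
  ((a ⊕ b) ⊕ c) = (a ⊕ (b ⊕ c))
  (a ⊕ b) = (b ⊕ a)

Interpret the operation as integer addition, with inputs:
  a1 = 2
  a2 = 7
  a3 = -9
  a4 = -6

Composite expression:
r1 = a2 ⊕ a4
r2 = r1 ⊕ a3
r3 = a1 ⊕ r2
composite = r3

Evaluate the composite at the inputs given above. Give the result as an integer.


-6

(a2 ⊕ a4) = 1
((a2 ⊕ a4) ⊕ a3) = -8
(a1 ⊕ ((a2 ⊕ a4) ⊕ a3)) = -6
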